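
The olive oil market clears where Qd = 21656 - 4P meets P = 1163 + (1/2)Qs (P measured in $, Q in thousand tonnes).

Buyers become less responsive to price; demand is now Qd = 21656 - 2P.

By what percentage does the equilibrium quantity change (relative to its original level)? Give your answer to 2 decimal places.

+70.52

Solve the original market: 21656 - 4P = 2P - 2326, hence P = 3997 and Q = 5668.
With the change applied: demand Qd = 21656 - 2P, supply Qs = 2P - 2326.
Setting them equal: 21656 - 2P = 2P - 2326 → 23982 = 4P, so P = 5995.5 and Q = 9665.
%ΔQ = (9665 − 5668) / 5668 × 100 = +70.52%.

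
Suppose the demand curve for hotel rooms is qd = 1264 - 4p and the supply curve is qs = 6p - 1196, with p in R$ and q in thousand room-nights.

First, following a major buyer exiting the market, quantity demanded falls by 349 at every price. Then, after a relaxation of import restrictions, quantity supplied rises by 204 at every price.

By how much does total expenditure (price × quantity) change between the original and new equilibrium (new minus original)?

Original equilibrium: 1264 - 4p = 6p - 1196 gives 2460 = 10p, so p = 246 and q = 280.
With the change applied: demand qd = 915 - 4p, supply qs = 6p - 992.
Clearing the new market: 915 - 4p = 6p - 992, so p = 190.7 and q = 152.2.
Expenditure moves from 246×280 = 68880 to 190.7×152.2 = 29024.54; change = -39855.46.

-39855.46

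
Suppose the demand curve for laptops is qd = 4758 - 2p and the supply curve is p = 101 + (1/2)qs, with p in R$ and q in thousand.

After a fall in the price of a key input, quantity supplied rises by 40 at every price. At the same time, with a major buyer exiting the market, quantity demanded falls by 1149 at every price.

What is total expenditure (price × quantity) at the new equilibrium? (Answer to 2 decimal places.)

Original equilibrium: 4758 - 2p = 2p - 202 gives 4960 = 4p, so p = 1240 and q = 2278.
After the shift, demand is qd = 3609 - 2p and supply is qs = 2p - 162.
New equilibrium: 3609 - 2p = 2p - 162 ⇒ 3771 = 4p ⇒ p = 942.75, q = 1723.5.
New expenditure = 942.75 × 1723.5 = 1624829.63.

1624829.63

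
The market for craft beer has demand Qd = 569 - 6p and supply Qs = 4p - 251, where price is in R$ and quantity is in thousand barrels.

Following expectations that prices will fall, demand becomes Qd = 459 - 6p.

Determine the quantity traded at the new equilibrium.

Solve the original market: 569 - 6p = 4p - 251, hence p = 82 and Q = 77.
With the change applied: demand Qd = 459 - 6p, supply Qs = 4p - 251.
Equate the new curves: 459 - 6p = 4p - 251, giving 710 = 10p, p = 71, Q = 33.

33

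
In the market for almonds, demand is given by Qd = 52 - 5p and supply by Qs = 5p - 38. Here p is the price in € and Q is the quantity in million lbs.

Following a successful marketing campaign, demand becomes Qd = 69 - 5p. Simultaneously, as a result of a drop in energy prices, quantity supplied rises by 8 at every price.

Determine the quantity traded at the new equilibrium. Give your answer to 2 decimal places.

19.50

Original equilibrium: 52 - 5p = 5p - 38 gives 90 = 10p, so p = 9 and Q = 7.
After the shift, demand is Qd = 69 - 5p and supply is Qs = 5p - 30.
New equilibrium: 69 - 5p = 5p - 30 ⇒ 99 = 10p ⇒ p = 9.9, Q = 19.5.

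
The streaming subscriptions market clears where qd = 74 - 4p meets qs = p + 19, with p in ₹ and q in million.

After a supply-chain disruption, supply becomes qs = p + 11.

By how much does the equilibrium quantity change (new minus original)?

Solve the original market: 74 - 4p = p + 19, hence p = 11 and q = 30.
The shock moves the curves to qd = 74 - 4p and qs = p + 11.
New equilibrium: 74 - 4p = p + 11 ⇒ 63 = 5p ⇒ p = 12.6, q = 23.6.
Δq = 23.6 − 30 = -6.4.

-6.4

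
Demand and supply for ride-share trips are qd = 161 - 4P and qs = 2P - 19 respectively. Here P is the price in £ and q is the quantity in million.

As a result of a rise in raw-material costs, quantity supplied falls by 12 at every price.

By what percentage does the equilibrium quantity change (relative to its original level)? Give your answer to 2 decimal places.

Original equilibrium: 161 - 4P = 2P - 19 gives 180 = 6P, so P = 30 and q = 41.
With the change applied: demand qd = 161 - 4P, supply qs = 2P - 31.
New equilibrium: 161 - 4P = 2P - 31 ⇒ 192 = 6P ⇒ P = 32, q = 33.
%Δq = (33 − 41) / 41 × 100 = -19.51%.

-19.51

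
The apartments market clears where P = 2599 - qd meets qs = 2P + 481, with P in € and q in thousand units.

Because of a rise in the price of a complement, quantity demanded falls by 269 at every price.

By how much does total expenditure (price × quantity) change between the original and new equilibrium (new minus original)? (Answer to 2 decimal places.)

-280268.11

Before the shock: 2599 - P = 2P + 481 ⇒ 2118 = 3P ⇒ P = 706, q = 1893.
The shock moves the curves to qd = 2330 - P and qs = 2P + 481.
New equilibrium: 2330 - P = 2P + 481 ⇒ 1849 = 3P ⇒ P = 1849/3 ≈ 616.3333, q = 5141/3 ≈ 1713.6667.
Expenditure moves from 706×1893 = 1336458 to 616.3333×1713.6667 = 1056189.8889; change = -280268.11.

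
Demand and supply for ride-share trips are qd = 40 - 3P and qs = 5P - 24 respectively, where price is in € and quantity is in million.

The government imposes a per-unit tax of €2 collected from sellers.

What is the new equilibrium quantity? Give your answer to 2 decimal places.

12.25

Before the shock: 40 - 3P = 5P - 24 ⇒ 64 = 8P ⇒ P = 8, q = 16.
Since sellers keep the price net of the tax, the effective supply curve becomes qs = 5P - 34.
Setting them equal: 40 - 3P = 5P - 34 → 74 = 8P, so P = 9.25 and q = 12.25.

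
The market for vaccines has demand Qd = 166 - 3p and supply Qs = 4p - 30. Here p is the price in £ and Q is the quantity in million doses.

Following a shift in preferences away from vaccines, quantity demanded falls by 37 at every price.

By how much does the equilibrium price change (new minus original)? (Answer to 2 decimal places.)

-5.29

Solve the original market: 166 - 3p = 4p - 30, hence p = 28 and Q = 82.
With the change applied: demand Qd = 129 - 3p, supply Qs = 4p - 30.
Setting them equal: 129 - 3p = 4p - 30 → 159 = 7p, so p = 159/7 ≈ 22.7143 and Q = 426/7 ≈ 60.8571.
Δp = 22.7143 − 28 = -5.29.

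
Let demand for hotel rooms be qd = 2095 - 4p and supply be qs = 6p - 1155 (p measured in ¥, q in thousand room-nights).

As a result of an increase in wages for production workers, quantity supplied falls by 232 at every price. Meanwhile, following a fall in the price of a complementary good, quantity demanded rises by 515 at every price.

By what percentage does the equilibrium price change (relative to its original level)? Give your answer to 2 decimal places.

Original equilibrium: 2095 - 4p = 6p - 1155 gives 3250 = 10p, so p = 325 and q = 795.
After the shift, demand is qd = 2610 - 4p and supply is qs = 6p - 1387.
New equilibrium: 2610 - 4p = 6p - 1387 ⇒ 3997 = 10p ⇒ p = 399.7, q = 1011.2.
%Δp = (399.7 − 325) / 325 × 100 = +22.98%.

+22.98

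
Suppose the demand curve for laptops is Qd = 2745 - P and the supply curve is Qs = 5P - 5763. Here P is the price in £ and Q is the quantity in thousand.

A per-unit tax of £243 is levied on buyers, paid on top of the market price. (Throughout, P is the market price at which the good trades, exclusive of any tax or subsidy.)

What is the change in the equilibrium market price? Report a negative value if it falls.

-40.5

Initially, 2745 - P = 5P - 5763, so 8508 = 6P and P = 1418, Q = 1327.
Since buyers pay the price plus the tax, the effective demand curve becomes Qd = 2502 - P.
Clearing the new market: 2502 - P = 5P - 5763, so P = 1377.5 and Q = 1124.5.
ΔP = 1377.5 − 1418 = -40.5.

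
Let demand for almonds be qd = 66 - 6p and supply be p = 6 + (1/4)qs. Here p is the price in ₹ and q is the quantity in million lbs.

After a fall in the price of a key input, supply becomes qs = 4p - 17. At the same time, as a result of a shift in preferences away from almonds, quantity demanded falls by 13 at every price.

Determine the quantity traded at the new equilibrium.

Initially, 66 - 6p = 4p - 24, so 90 = 10p and p = 9, q = 12.
After the shift, demand is qd = 53 - 6p and supply is qs = 4p - 17.
New equilibrium: 53 - 6p = 4p - 17 ⇒ 70 = 10p ⇒ p = 7, q = 11.

11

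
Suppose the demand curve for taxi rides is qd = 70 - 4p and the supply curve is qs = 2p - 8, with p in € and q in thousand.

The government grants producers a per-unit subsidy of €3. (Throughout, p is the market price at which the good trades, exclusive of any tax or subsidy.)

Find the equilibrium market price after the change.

Initially, 70 - 4p = 2p - 8, so 78 = 6p and p = 13, q = 18.
Since sellers receive the price plus the subsidy, the effective supply curve becomes qs = 2p - 2.
Clearing the new market: 70 - 4p = 2p - 2, so p = 12 and q = 22.

12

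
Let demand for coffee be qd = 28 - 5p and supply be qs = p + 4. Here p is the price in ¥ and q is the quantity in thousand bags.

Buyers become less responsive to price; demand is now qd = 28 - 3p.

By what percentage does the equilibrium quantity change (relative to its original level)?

+25

Original equilibrium: 28 - 5p = p + 4 gives 24 = 6p, so p = 4 and q = 8.
After the shift, demand is qd = 28 - 3p and supply is qs = p + 4.
New equilibrium: 28 - 3p = p + 4 ⇒ 24 = 4p ⇒ p = 6, q = 10.
%Δq = (10 − 8) / 8 × 100 = +25%.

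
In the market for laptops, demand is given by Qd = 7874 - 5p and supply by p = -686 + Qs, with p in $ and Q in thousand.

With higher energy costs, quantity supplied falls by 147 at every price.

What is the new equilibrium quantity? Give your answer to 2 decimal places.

Before the shock: 7874 - 5p = p + 686 ⇒ 7188 = 6p ⇒ p = 1198, Q = 1884.
The new curves are Qd = 7874 - 5p (demand) and Qs = p + 539 (supply).
Equate the new curves: 7874 - 5p = p + 539, giving 7335 = 6p, p = 1222.5, Q = 1761.5.

1761.50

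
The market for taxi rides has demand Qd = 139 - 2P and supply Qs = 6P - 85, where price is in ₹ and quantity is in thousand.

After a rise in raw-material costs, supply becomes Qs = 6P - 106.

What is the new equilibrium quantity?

Original equilibrium: 139 - 2P = 6P - 85 gives 224 = 8P, so P = 28 and Q = 83.
After the shift, demand is Qd = 139 - 2P and supply is Qs = 6P - 106.
New equilibrium: 139 - 2P = 6P - 106 ⇒ 245 = 8P ⇒ P = 30.625, Q = 77.75.

77.75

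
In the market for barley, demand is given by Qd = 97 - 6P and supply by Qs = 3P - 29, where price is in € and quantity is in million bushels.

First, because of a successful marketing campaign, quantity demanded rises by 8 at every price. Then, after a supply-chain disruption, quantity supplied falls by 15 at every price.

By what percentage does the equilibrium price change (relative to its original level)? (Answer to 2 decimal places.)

+18.25

Solve the original market: 97 - 6P = 3P - 29, hence P = 14 and Q = 13.
With the change applied: demand Qd = 105 - 6P, supply Qs = 3P - 44.
New equilibrium: 105 - 6P = 3P - 44 ⇒ 149 = 9P ⇒ P = 149/9 ≈ 16.5556, Q = 17/3 ≈ 5.6667.
%ΔP = (16.5556 − 14) / 14 × 100 = +18.25%.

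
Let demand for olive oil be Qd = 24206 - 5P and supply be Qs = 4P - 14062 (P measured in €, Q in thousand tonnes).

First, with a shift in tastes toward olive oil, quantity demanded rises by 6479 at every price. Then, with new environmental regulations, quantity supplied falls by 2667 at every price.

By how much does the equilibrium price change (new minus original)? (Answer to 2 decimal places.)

Initially, 24206 - 5P = 4P - 14062, so 38268 = 9P and P = 4252, Q = 2946.
The new curves are Qd = 30685 - 5P (demand) and Qs = 4P - 16729 (supply).
Equate the new curves: 30685 - 5P = 4P - 16729, giving 47414 = 9P, P = 47414/9 ≈ 5268.2222, Q = 39095/9 ≈ 4343.8889.
ΔP = 5268.2222 − 4252 = +1016.22.

+1016.22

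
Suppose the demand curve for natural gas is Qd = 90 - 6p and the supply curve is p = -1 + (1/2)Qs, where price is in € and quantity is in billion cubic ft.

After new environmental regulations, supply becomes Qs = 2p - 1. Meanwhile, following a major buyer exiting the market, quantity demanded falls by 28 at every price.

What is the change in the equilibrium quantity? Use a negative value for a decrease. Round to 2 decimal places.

Solve the original market: 90 - 6p = 2p + 2, hence p = 11 and Q = 24.
The new curves are Qd = 62 - 6p (demand) and Qs = 2p - 1 (supply).
Clearing the new market: 62 - 6p = 2p - 1, so p = 7.875 and Q = 14.75.
ΔQ = 14.75 − 24 = -9.25.

-9.25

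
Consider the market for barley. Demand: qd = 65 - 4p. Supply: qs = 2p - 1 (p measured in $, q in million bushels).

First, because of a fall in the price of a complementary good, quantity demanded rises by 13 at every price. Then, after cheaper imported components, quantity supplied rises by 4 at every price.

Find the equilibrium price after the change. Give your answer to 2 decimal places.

12.50

Solve the original market: 65 - 4p = 2p - 1, hence p = 11 and q = 21.
After the shift, demand is qd = 78 - 4p and supply is qs = 2p + 3.
Equate the new curves: 78 - 4p = 2p + 3, giving 75 = 6p, p = 12.5, q = 28.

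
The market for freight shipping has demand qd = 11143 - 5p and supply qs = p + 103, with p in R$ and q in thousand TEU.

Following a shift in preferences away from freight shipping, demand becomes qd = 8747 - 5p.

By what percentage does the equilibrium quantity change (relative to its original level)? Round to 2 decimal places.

Original equilibrium: 11143 - 5p = p + 103 gives 11040 = 6p, so p = 1840 and q = 1943.
The new curves are qd = 8747 - 5p (demand) and qs = p + 103 (supply).
New equilibrium: 8747 - 5p = p + 103 ⇒ 8644 = 6p ⇒ p = 4322/3 ≈ 1440.6667, q = 4631/3 ≈ 1543.6667.
%Δq = (1543.6667 − 1943) / 1943 × 100 = -20.55%.

-20.55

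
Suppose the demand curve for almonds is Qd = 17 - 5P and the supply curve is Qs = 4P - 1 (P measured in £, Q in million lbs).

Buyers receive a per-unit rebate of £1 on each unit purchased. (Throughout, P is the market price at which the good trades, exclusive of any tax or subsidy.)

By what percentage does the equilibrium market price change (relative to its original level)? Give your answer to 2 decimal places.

Before the shock: 17 - 5P = 4P - 1 ⇒ 18 = 9P ⇒ P = 2, Q = 7.
Since buyers' out-of-pocket price is the market price minus the rebate, the effective demand curve becomes Qd = 22 - 5P.
Equate the new curves: 22 - 5P = 4P - 1, giving 23 = 9P, P = 23/9 ≈ 2.5556, Q = 83/9 ≈ 9.2222.
%ΔP = (2.5556 − 2) / 2 × 100 = +27.78%.

+27.78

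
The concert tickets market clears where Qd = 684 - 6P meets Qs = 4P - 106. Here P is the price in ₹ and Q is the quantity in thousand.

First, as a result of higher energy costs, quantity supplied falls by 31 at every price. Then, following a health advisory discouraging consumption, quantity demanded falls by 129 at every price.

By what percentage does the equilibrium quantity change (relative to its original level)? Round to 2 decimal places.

-33.43

Initially, 684 - 6P = 4P - 106, so 790 = 10P and P = 79, Q = 210.
The new curves are Qd = 555 - 6P (demand) and Qs = 4P - 137 (supply).
Equate the new curves: 555 - 6P = 4P - 137, giving 692 = 10P, P = 69.2, Q = 139.8.
%ΔQ = (139.8 − 210) / 210 × 100 = -33.43%.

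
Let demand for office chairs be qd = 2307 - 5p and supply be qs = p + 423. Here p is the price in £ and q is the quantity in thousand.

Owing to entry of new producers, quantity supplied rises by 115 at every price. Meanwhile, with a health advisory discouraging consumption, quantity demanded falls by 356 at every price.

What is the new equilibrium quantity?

773.5

Solve the original market: 2307 - 5p = p + 423, hence p = 314 and q = 737.
After the shift, demand is qd = 1951 - 5p and supply is qs = p + 538.
Setting them equal: 1951 - 5p = p + 538 → 1413 = 6p, so p = 235.5 and q = 773.5.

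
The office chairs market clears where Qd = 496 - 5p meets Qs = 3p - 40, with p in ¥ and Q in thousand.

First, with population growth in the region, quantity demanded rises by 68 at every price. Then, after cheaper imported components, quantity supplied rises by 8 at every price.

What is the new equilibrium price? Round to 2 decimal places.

Original equilibrium: 496 - 5p = 3p - 40 gives 536 = 8p, so p = 67 and Q = 161.
With the change applied: demand Qd = 564 - 5p, supply Qs = 3p - 32.
Equate the new curves: 564 - 5p = 3p - 32, giving 596 = 8p, p = 74.5, Q = 191.5.

74.50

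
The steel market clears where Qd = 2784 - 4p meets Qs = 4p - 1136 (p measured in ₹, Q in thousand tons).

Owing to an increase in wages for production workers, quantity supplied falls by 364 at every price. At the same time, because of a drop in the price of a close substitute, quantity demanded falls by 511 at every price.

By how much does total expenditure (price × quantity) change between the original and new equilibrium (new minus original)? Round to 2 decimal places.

-221476.94

Original equilibrium: 2784 - 4p = 4p - 1136 gives 3920 = 8p, so p = 490 and Q = 824.
The new curves are Qd = 2273 - 4p (demand) and Qs = 4p - 1500 (supply).
New equilibrium: 2273 - 4p = 4p - 1500 ⇒ 3773 = 8p ⇒ p = 471.625, Q = 386.5.
Expenditure moves from 490×824 = 403760 to 471.625×386.5 = 182283.0625; change = -221476.94.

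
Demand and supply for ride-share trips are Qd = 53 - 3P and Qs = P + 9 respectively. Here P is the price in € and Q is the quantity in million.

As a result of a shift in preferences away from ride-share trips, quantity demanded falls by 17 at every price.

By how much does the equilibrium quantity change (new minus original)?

Solve the original market: 53 - 3P = P + 9, hence P = 11 and Q = 20.
With the change applied: demand Qd = 36 - 3P, supply Qs = P + 9.
Clearing the new market: 36 - 3P = P + 9, so P = 6.75 and Q = 15.75.
ΔQ = 15.75 − 20 = -4.25.

-4.25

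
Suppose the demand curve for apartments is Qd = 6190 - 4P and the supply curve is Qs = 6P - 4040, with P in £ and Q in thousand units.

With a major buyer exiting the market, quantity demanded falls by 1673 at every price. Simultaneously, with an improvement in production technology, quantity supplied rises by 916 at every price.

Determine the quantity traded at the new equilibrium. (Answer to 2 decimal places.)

Initially, 6190 - 4P = 6P - 4040, so 10230 = 10P and P = 1023, Q = 2098.
After the shift, demand is Qd = 4517 - 4P and supply is Qs = 6P - 3124.
Clearing the new market: 4517 - 4P = 6P - 3124, so P = 764.1 and Q = 1460.6.

1460.60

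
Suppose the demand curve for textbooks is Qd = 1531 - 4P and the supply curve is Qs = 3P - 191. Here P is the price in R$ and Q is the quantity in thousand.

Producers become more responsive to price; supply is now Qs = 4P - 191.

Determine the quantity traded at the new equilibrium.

Solve the original market: 1531 - 4P = 3P - 191, hence P = 246 and Q = 547.
The new curves are Qd = 1531 - 4P (demand) and Qs = 4P - 191 (supply).
Clearing the new market: 1531 - 4P = 4P - 191, so P = 215.25 and Q = 670.

670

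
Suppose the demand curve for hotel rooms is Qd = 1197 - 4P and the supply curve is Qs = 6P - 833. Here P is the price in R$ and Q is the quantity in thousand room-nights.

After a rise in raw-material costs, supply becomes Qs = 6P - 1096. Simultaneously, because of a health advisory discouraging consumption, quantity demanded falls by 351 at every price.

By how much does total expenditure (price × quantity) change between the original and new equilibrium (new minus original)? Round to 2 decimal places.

Original equilibrium: 1197 - 4P = 6P - 833 gives 2030 = 10P, so P = 203 and Q = 385.
After the shift, demand is Qd = 846 - 4P and supply is Qs = 6P - 1096.
Clearing the new market: 846 - 4P = 6P - 1096, so P = 194.2 and Q = 69.2.
Expenditure moves from 203×385 = 78155 to 194.2×69.2 = 13438.64; change = -64716.36.

-64716.36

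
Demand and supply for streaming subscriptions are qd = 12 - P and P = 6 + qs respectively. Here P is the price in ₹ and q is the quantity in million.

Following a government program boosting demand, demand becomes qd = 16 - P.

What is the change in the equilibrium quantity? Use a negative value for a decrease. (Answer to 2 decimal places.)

Before the shock: 12 - P = P - 6 ⇒ 18 = 2P ⇒ P = 9, q = 3.
After the shift, demand is qd = 16 - P and supply is qs = P - 6.
Clearing the new market: 16 - P = P - 6, so P = 11 and q = 5.
Δq = 5 − 3 = +2.00.

+2.00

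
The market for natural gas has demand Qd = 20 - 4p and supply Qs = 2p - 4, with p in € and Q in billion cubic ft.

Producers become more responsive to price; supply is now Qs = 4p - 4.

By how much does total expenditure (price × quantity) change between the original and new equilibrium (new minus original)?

+8

Initially, 20 - 4p = 2p - 4, so 24 = 6p and p = 4, Q = 4.
After the shift, demand is Qd = 20 - 4p and supply is Qs = 4p - 4.
New equilibrium: 20 - 4p = 4p - 4 ⇒ 24 = 8p ⇒ p = 3, Q = 8.
Expenditure moves from 4×4 = 16 to 3×8 = 24; change = +8.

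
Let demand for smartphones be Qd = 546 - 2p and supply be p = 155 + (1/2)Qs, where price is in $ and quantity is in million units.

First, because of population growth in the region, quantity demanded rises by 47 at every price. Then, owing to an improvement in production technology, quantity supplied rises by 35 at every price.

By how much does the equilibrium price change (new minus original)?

Solve the original market: 546 - 2p = 2p - 310, hence p = 214 and Q = 118.
The shock moves the curves to Qd = 593 - 2p and Qs = 2p - 275.
Setting them equal: 593 - 2p = 2p - 275 → 868 = 4p, so p = 217 and Q = 159.
Δp = 217 − 214 = +3.

+3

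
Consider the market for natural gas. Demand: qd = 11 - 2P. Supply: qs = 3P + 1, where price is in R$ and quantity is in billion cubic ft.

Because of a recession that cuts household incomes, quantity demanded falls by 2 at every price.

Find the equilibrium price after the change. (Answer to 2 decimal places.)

Solve the original market: 11 - 2P = 3P + 1, hence P = 2 and q = 7.
After the shift, demand is qd = 9 - 2P and supply is qs = 3P + 1.
Clearing the new market: 9 - 2P = 3P + 1, so P = 1.6 and q = 5.8.

1.60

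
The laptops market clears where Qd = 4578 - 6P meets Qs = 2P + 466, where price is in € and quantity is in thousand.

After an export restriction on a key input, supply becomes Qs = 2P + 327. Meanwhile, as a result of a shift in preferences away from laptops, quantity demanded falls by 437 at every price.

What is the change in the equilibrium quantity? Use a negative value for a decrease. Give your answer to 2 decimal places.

-213.50

Original equilibrium: 4578 - 6P = 2P + 466 gives 4112 = 8P, so P = 514 and Q = 1494.
After the shift, demand is Qd = 4141 - 6P and supply is Qs = 2P + 327.
Setting them equal: 4141 - 6P = 2P + 327 → 3814 = 8P, so P = 476.75 and Q = 1280.5.
ΔQ = 1280.5 − 1494 = -213.50.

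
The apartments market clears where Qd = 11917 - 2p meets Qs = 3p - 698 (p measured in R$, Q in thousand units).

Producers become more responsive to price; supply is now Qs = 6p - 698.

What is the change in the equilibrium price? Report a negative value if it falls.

Original equilibrium: 11917 - 2p = 3p - 698 gives 12615 = 5p, so p = 2523 and Q = 6871.
After the shift, demand is Qd = 11917 - 2p and supply is Qs = 6p - 698.
Equate the new curves: 11917 - 2p = 6p - 698, giving 12615 = 8p, p = 1576.875, Q = 8763.25.
Δp = 1576.875 − 2523 = -946.125.

-946.125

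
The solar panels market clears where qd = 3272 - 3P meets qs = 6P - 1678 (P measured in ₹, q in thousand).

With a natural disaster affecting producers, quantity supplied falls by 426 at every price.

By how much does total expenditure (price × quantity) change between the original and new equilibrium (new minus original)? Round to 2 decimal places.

-8046.67

Before the shock: 3272 - 3P = 6P - 1678 ⇒ 4950 = 9P ⇒ P = 550, q = 1622.
After the shift, demand is qd = 3272 - 3P and supply is qs = 6P - 2104.
Equate the new curves: 3272 - 3P = 6P - 2104, giving 5376 = 9P, P = 1792/3 ≈ 597.3333, q = 1480.
Expenditure moves from 550×1622 = 892100 to 597.3333×1480 = 884053.3333; change = -8046.67.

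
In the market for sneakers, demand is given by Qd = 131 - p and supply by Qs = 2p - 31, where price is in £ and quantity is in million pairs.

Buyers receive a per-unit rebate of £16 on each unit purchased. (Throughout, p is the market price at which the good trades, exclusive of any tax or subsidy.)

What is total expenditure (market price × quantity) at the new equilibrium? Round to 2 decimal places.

Initially, 131 - p = 2p - 31, so 162 = 3p and p = 54, Q = 77.
Since buyers' out-of-pocket price is the market price minus the rebate, the effective demand curve becomes Qd = 147 - p.
Setting them equal: 147 - p = 2p - 31 → 178 = 3p, so p = 178/3 ≈ 59.3333 and Q = 263/3 ≈ 87.6667.
New expenditure = 59.3333 × 87.6667 = 5201.56.

5201.56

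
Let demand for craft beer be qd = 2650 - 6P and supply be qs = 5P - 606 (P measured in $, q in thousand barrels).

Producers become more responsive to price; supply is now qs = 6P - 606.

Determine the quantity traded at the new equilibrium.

1022

Initially, 2650 - 6P = 5P - 606, so 3256 = 11P and P = 296, q = 874.
After the shift, demand is qd = 2650 - 6P and supply is qs = 6P - 606.
New equilibrium: 2650 - 6P = 6P - 606 ⇒ 3256 = 12P ⇒ P = 814/3 ≈ 271.3333, q = 1022.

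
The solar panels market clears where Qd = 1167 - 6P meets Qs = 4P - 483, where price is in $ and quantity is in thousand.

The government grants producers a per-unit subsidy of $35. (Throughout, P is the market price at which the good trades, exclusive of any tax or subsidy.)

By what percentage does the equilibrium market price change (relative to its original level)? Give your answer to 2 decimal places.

Solve the original market: 1167 - 6P = 4P - 483, hence P = 165 and Q = 177.
Since sellers receive the price plus the subsidy, the effective supply curve becomes Qs = 4P - 343.
Equate the new curves: 1167 - 6P = 4P - 343, giving 1510 = 10P, P = 151, Q = 261.
%ΔP = (151 − 165) / 165 × 100 = -8.48%.

-8.48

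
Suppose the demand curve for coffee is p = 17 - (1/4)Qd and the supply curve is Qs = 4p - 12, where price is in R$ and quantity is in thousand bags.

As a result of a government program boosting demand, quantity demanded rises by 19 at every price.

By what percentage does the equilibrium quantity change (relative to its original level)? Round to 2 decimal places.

Original equilibrium: 68 - 4p = 4p - 12 gives 80 = 8p, so p = 10 and Q = 28.
With the change applied: demand Qd = 87 - 4p, supply Qs = 4p - 12.
Equate the new curves: 87 - 4p = 4p - 12, giving 99 = 8p, p = 12.375, Q = 37.5.
%ΔQ = (37.5 − 28) / 28 × 100 = +33.93%.

+33.93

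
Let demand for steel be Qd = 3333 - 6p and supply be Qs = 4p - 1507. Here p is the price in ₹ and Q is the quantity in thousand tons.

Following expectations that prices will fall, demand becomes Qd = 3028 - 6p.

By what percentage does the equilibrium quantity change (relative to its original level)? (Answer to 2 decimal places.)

Solve the original market: 3333 - 6p = 4p - 1507, hence p = 484 and Q = 429.
The shock moves the curves to Qd = 3028 - 6p and Qs = 4p - 1507.
Setting them equal: 3028 - 6p = 4p - 1507 → 4535 = 10p, so p = 453.5 and Q = 307.
%ΔQ = (307 − 429) / 429 × 100 = -28.44%.

-28.44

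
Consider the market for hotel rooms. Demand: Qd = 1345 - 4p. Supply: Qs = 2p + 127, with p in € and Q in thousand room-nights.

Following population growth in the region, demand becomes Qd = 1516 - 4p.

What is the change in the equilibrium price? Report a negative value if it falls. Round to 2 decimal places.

+28.50

Initially, 1345 - 4p = 2p + 127, so 1218 = 6p and p = 203, Q = 533.
The new curves are Qd = 1516 - 4p (demand) and Qs = 2p + 127 (supply).
New equilibrium: 1516 - 4p = 2p + 127 ⇒ 1389 = 6p ⇒ p = 231.5, Q = 590.
Δp = 231.5 − 203 = +28.50.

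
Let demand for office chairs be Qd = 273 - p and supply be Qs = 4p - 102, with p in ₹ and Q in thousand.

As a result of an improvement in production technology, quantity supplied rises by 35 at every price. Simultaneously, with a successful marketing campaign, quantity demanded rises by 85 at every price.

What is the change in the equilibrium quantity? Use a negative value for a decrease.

Initially, 273 - p = 4p - 102, so 375 = 5p and p = 75, Q = 198.
After the shift, demand is Qd = 358 - p and supply is Qs = 4p - 67.
Clearing the new market: 358 - p = 4p - 67, so p = 85 and Q = 273.
ΔQ = 273 − 198 = +75.

+75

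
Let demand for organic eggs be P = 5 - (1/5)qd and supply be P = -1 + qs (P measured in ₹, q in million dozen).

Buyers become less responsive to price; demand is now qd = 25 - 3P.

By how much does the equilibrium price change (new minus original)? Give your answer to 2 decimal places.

+2.00

Initially, 25 - 5P = P + 1, so 24 = 6P and P = 4, q = 5.
The shock moves the curves to qd = 25 - 3P and qs = P + 1.
New equilibrium: 25 - 3P = P + 1 ⇒ 24 = 4P ⇒ P = 6, q = 7.
ΔP = 6 − 4 = +2.00.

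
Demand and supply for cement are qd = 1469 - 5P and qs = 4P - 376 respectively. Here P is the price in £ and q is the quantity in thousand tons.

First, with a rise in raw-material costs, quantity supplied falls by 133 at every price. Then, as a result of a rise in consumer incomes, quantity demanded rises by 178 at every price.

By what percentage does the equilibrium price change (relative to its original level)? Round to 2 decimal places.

Solve the original market: 1469 - 5P = 4P - 376, hence P = 205 and q = 444.
The new curves are qd = 1647 - 5P (demand) and qs = 4P - 509 (supply).
Equate the new curves: 1647 - 5P = 4P - 509, giving 2156 = 9P, P = 2156/9 ≈ 239.5556, q = 4043/9 ≈ 449.2222.
%ΔP = (239.5556 − 205) / 205 × 100 = +16.86%.

+16.86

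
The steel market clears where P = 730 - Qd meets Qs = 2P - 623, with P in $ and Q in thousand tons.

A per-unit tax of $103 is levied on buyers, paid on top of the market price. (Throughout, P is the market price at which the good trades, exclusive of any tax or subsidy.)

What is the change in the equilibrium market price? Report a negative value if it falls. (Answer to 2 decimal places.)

-34.33

Before the shock: 730 - P = 2P - 623 ⇒ 1353 = 3P ⇒ P = 451, Q = 279.
Since buyers pay the price plus the tax, the effective demand curve becomes Qd = 627 - P.
Clearing the new market: 627 - P = 2P - 623, so P = 1250/3 ≈ 416.6667 and Q = 631/3 ≈ 210.3333.
ΔP = 416.6667 − 451 = -34.33.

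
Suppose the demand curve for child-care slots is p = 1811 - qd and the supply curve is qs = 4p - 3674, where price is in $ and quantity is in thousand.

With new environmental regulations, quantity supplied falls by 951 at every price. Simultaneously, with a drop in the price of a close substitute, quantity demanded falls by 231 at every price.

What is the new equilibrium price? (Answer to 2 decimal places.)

Solve the original market: 1811 - p = 4p - 3674, hence p = 1097 and q = 714.
The new curves are qd = 1580 - p (demand) and qs = 4p - 4625 (supply).
Equate the new curves: 1580 - p = 4p - 4625, giving 6205 = 5p, p = 1241, q = 339.

1241.00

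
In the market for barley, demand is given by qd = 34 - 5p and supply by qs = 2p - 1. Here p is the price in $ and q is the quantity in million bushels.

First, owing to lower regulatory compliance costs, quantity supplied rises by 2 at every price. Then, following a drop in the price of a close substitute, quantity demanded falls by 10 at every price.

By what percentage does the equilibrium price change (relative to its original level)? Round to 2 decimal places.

Original equilibrium: 34 - 5p = 2p - 1 gives 35 = 7p, so p = 5 and q = 9.
With the change applied: demand qd = 24 - 5p, supply qs = 2p + 1.
New equilibrium: 24 - 5p = 2p + 1 ⇒ 23 = 7p ⇒ p = 23/7 ≈ 3.2857, q = 53/7 ≈ 7.5714.
%Δp = (3.2857 − 5) / 5 × 100 = -34.29%.

-34.29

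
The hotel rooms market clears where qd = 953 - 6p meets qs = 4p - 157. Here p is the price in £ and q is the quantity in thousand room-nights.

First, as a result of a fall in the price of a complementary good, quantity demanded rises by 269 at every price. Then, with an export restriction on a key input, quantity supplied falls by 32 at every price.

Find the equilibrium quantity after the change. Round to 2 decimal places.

375.40

Original equilibrium: 953 - 6p = 4p - 157 gives 1110 = 10p, so p = 111 and q = 287.
After the shift, demand is qd = 1222 - 6p and supply is qs = 4p - 189.
New equilibrium: 1222 - 6p = 4p - 189 ⇒ 1411 = 10p ⇒ p = 141.1, q = 375.4.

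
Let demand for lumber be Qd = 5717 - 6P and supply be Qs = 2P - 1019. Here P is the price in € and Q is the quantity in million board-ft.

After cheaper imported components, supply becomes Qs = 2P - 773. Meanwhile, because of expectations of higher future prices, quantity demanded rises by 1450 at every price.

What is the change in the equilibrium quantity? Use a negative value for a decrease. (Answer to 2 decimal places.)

Initially, 5717 - 6P = 2P - 1019, so 6736 = 8P and P = 842, Q = 665.
With the change applied: demand Qd = 7167 - 6P, supply Qs = 2P - 773.
Clearing the new market: 7167 - 6P = 2P - 773, so P = 992.5 and Q = 1212.
ΔQ = 1212 − 665 = +547.00.

+547.00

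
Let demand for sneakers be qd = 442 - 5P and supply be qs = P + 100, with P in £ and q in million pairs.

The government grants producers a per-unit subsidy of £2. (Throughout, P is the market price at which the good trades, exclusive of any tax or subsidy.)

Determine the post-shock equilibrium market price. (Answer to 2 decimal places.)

Original equilibrium: 442 - 5P = P + 100 gives 342 = 6P, so P = 57 and q = 157.
Since sellers receive the price plus the subsidy, the effective supply curve becomes qs = P + 102.
Clearing the new market: 442 - 5P = P + 102, so P = 170/3 ≈ 56.6667 and q = 476/3 ≈ 158.6667.

56.67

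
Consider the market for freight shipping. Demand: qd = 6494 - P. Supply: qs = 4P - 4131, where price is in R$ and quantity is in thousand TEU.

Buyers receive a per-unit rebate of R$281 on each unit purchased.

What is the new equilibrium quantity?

4593.8

Before the shock: 6494 - P = 4P - 4131 ⇒ 10625 = 5P ⇒ P = 2125, q = 4369.
Since buyers' out-of-pocket price is the market price minus the rebate, the effective demand curve becomes qd = 6775 - P.
Setting them equal: 6775 - P = 4P - 4131 → 10906 = 5P, so P = 2181.2 and q = 4593.8.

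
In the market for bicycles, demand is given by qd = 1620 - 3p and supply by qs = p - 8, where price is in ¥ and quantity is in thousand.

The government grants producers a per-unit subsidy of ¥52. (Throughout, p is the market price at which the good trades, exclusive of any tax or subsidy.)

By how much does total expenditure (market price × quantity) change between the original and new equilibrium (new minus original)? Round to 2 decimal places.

Before the shock: 1620 - 3p = p - 8 ⇒ 1628 = 4p ⇒ p = 407, q = 399.
Since sellers receive the price plus the subsidy, the effective supply curve becomes qs = p + 44.
Setting them equal: 1620 - 3p = p + 44 → 1576 = 4p, so p = 394 and q = 438.
Expenditure moves from 407×399 = 162393 to 394×438 = 172572; change = +10179.00.

+10179.00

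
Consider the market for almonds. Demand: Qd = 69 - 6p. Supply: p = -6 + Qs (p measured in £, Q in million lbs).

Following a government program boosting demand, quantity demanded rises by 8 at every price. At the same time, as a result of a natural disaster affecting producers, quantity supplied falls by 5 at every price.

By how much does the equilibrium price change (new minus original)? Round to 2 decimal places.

+1.86

Original equilibrium: 69 - 6p = p + 6 gives 63 = 7p, so p = 9 and Q = 15.
After the shift, demand is Qd = 77 - 6p and supply is Qs = p + 1.
New equilibrium: 77 - 6p = p + 1 ⇒ 76 = 7p ⇒ p = 76/7 ≈ 10.8571, Q = 83/7 ≈ 11.8571.
Δp = 10.8571 − 9 = +1.86.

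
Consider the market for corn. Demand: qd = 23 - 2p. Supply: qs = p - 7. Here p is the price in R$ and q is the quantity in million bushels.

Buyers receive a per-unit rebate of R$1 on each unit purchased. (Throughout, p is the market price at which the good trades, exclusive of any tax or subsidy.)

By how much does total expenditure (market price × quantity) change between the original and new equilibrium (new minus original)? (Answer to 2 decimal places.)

Solve the original market: 23 - 2p = p - 7, hence p = 10 and q = 3.
Since buyers' out-of-pocket price is the market price minus the rebate, the effective demand curve becomes qd = 25 - 2p.
Equate the new curves: 25 - 2p = p - 7, giving 32 = 3p, p = 32/3 ≈ 10.6667, q = 11/3 ≈ 3.6667.
Expenditure moves from 10×3 = 30 to 10.6667×3.6667 = 39.1111; change = +9.11.

+9.11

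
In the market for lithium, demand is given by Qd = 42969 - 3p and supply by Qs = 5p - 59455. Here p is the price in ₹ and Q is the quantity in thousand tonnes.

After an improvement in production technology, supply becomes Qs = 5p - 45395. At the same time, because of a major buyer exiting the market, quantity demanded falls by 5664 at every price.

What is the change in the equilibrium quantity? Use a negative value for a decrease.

+1732.5

Original equilibrium: 42969 - 3p = 5p - 59455 gives 102424 = 8p, so p = 12803 and Q = 4560.
The new curves are Qd = 37305 - 3p (demand) and Qs = 5p - 45395 (supply).
New equilibrium: 37305 - 3p = 5p - 45395 ⇒ 82700 = 8p ⇒ p = 10337.5, Q = 6292.5.
ΔQ = 6292.5 − 4560 = +1732.5.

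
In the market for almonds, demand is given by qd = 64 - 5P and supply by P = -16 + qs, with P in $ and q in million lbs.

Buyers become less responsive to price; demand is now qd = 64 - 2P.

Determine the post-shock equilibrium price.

16

Solve the original market: 64 - 5P = P + 16, hence P = 8 and q = 24.
The new curves are qd = 64 - 2P (demand) and qs = P + 16 (supply).
Clearing the new market: 64 - 2P = P + 16, so P = 16 and q = 32.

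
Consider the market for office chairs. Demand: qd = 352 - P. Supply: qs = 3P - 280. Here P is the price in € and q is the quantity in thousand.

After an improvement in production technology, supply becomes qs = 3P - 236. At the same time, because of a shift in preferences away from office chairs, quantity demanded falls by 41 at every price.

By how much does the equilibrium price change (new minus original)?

-21.25

Before the shock: 352 - P = 3P - 280 ⇒ 632 = 4P ⇒ P = 158, q = 194.
With the change applied: demand qd = 311 - P, supply qs = 3P - 236.
Equate the new curves: 311 - P = 3P - 236, giving 547 = 4P, P = 136.75, q = 174.25.
ΔP = 136.75 − 158 = -21.25.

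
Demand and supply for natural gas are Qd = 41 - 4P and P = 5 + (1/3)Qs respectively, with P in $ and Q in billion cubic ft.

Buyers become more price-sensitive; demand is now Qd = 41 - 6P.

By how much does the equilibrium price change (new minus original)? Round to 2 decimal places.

-1.78

Solve the original market: 41 - 4P = 3P - 15, hence P = 8 and Q = 9.
After the shift, demand is Qd = 41 - 6P and supply is Qs = 3P - 15.
Clearing the new market: 41 - 6P = 3P - 15, so P = 56/9 ≈ 6.2222 and Q = 11/3 ≈ 3.6667.
ΔP = 6.2222 − 8 = -1.78.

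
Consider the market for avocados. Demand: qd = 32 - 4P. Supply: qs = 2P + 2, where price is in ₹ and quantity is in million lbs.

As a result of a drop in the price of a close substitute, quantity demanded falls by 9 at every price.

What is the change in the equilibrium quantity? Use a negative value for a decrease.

-3

Initially, 32 - 4P = 2P + 2, so 30 = 6P and P = 5, q = 12.
The new curves are qd = 23 - 4P (demand) and qs = 2P + 2 (supply).
Equate the new curves: 23 - 4P = 2P + 2, giving 21 = 6P, P = 3.5, q = 9.
Δq = 9 − 12 = -3.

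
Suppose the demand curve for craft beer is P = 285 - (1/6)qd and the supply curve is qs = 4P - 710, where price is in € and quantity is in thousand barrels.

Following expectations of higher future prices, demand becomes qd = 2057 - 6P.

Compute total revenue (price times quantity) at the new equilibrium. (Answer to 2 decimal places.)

Initially, 1710 - 6P = 4P - 710, so 2420 = 10P and P = 242, q = 258.
After the shift, demand is qd = 2057 - 6P and supply is qs = 4P - 710.
Setting them equal: 2057 - 6P = 4P - 710 → 2767 = 10P, so P = 276.7 and q = 396.8.
New expenditure = 276.7 × 396.8 = 109794.56.

109794.56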